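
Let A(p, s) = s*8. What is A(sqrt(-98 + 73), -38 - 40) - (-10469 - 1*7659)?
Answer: 17504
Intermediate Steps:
A(p, s) = 8*s
A(sqrt(-98 + 73), -38 - 40) - (-10469 - 1*7659) = 8*(-38 - 40) - (-10469 - 1*7659) = 8*(-78) - (-10469 - 7659) = -624 - 1*(-18128) = -624 + 18128 = 17504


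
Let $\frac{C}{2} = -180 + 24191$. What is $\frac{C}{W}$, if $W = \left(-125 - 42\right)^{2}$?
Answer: $\frac{48022}{27889} \approx 1.7219$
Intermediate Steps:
$W = 27889$ ($W = \left(-167\right)^{2} = 27889$)
$C = 48022$ ($C = 2 \left(-180 + 24191\right) = 2 \cdot 24011 = 48022$)
$\frac{C}{W} = \frac{48022}{27889}$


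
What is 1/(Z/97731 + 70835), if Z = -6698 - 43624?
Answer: 32577/2307575021 ≈ 1.4117e-5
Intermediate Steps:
Z = -50322
1/(Z/97731 + 70835) = 1/(-50322/97731 + 70835) = 1/(-50322*1/97731 + 70835) = 1/(-16774/32577 + 70835) = 1/(2307575021/32577) = 32577/2307575021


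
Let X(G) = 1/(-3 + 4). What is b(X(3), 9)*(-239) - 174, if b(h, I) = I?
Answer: -2325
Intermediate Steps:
X(G) = 1 (X(G) = 1/1 = 1)
b(X(3), 9)*(-239) - 174 = 9*(-239) - 174 = -2151 - 174 = -2325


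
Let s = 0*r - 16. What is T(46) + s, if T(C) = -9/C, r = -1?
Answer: -745/46 ≈ -16.196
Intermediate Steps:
s = -16 (s = 0*(-1) - 16 = 0 - 16 = -16)
T(46) + s = -9/46 - 16 = -745/46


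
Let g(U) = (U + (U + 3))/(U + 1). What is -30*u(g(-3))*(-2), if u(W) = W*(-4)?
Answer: -360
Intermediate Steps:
g(U) = (3 + 2*U)/(1 + U) (g(U) = (U + (3 + U))/(1 + U) = (3 + 2*U)/(1 + U))
u(W) = -4*W
-30*u(g(-3))*(-2) = -(-120)*(3 + 2*(-3))/(1 - 3)*(-2) = -(-120)*(3 - 6)/(-2)*(-2) = -(-120)*(-1/2*(-3))*(-2) = -(-120)*3/2*(-2) = -30*(-6)*(-2) = 180*(-2) = -360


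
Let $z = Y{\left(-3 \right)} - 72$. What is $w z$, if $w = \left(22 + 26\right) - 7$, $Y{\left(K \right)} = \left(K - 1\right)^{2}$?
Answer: $-2296$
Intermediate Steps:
$Y{\left(K \right)} = \left(-1 + K\right)^{2}$
$z = -56$ ($z = \left(-1 - 3\right)^{2} - 72 = \left(-4\right)^{2} - 72 = 16 - 72 = -56$)
$w = 41$ ($w = 48 - 7 = 41$)
$w z = 41 \left(-56\right) = -2296$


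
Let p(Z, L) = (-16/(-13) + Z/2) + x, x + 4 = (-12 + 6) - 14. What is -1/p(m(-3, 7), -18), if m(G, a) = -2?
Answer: 13/309 ≈ 0.042071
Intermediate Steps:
x = -24 (x = -4 + ((-12 + 6) - 14) = -4 + (-6 - 14) = -4 - 20 = -24)
p(Z, L) = -296/13 + Z/2 (p(Z, L) = (-16/(-13) + Z/2) - 24 = (-16*(-1/13) + Z*(½)) - 24 = (16/13 + Z/2) - 24 = -296/13 + Z/2)
-1/p(m(-3, 7), -18) = -1/(-296/13 + (½)*(-2)) = -1/(-296/13 - 1) = -1/(-309/13) = -1*(-13/309) = 13/309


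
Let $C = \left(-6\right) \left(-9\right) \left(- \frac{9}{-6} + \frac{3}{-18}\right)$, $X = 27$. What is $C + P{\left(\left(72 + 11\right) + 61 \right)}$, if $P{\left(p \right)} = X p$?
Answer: $3960$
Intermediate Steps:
$C = 72$ ($C = 54 \left(\left(-9\right) \left(- \frac{1}{6}\right) + 3 \left(- \frac{1}{18}\right)\right) = 54 \left(\frac{3}{2} - \frac{1}{6}\right) = 54 \cdot \frac{4}{3} = 72$)
$P{\left(p \right)} = 27 p$
$C + P{\left(\left(72 + 11\right) + 61 \right)} = 72 + 27 \left(\left(72 + 11\right) + 61\right) = 72 + 27 \left(83 + 61\right) = 72 + 27 \cdot 144 = 72 + 3888 = 3960$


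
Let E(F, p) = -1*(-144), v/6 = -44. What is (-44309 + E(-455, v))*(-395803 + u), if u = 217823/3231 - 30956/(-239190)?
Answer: 450237762396503752/25760763 ≈ 1.7478e+10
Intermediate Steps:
v = -264 (v = 6*(-44) = -264)
E(F, p) = 144
u = 8700183701/128803815 (u = 217823*(1/3231) - 30956*(-1/239190) = 217823/3231 + 15478/119595 = 8700183701/128803815 ≈ 67.546)
(-44309 + E(-455, v))*(-395803 + u) = (-44309 + 144)*(-395803 + 8700183701/128803815) = -44165*(-50972236204744/128803815) = 450237762396503752/25760763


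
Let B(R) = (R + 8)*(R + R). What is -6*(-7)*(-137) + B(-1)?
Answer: -5768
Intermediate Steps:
B(R) = 2*R*(8 + R) (B(R) = (8 + R)*(2*R) = 2*R*(8 + R))
-6*(-7)*(-137) + B(-1) = -6*(-7)*(-137) + 2*(-1)*(8 - 1) = 42*(-137) + 2*(-1)*7 = -5754 - 14 = -5768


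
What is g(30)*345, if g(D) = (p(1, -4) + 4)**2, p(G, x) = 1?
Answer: 8625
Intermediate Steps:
g(D) = 25 (g(D) = (1 + 4)**2 = 5**2 = 25)
g(30)*345 = 25*345 = 8625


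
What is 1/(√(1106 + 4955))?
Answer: √6061/6061 ≈ 0.012845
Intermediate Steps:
1/(√(1106 + 4955)) = 1/(√6061) = √6061/6061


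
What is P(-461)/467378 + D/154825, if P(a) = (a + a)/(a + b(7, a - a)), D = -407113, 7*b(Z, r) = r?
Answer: -95137675032/36180899425 ≈ -2.6295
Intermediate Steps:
b(Z, r) = r/7
P(a) = 2 (P(a) = (a + a)/(a + (a - a)/7) = (2*a)/(a + (⅐)*0) = (2*a)/(a + 0) = (2*a)/a = 2)
P(-461)/467378 + D/154825 = 2/467378 - 407113/154825 = 2*(1/467378) - 407113*1/154825 = 1/233689 - 407113/154825 = -95137675032/36180899425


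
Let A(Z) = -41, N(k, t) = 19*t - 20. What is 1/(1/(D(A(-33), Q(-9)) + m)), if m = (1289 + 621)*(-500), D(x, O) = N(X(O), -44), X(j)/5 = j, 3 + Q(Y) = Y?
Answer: -955856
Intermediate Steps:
Q(Y) = -3 + Y
X(j) = 5*j
N(k, t) = -20 + 19*t
D(x, O) = -856 (D(x, O) = -20 + 19*(-44) = -20 - 836 = -856)
m = -955000 (m = 1910*(-500) = -955000)
1/(1/(D(A(-33), Q(-9)) + m)) = 1/(1/(-856 - 955000)) = 1/(1/(-955856)) = 1/(-1/955856) = -955856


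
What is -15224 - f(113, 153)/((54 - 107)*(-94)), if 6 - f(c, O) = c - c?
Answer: -37922987/2491 ≈ -15224.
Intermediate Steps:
f(c, O) = 6 (f(c, O) = 6 - (c - c) = 6 - 1*0 = 6 + 0 = 6)
-15224 - f(113, 153)/((54 - 107)*(-94)) = -15224 - 6/((54 - 107)*(-94)) = -15224 - 6/((-53*(-94))) = -15224 - 6/4982 = -15224 - 1*3/2491 = -15224 - 3/2491 = -37922987/2491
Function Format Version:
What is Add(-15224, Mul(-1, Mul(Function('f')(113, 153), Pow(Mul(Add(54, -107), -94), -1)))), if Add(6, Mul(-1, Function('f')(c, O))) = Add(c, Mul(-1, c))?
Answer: Rational(-37922987, 2491) ≈ -15224.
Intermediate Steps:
Function('f')(c, O) = 6 (Function('f')(c, O) = Add(6, Mul(-1, Add(c, Mul(-1, c)))) = Add(6, Mul(-1, 0)) = Add(6, 0) = 6)
Add(-15224, Mul(-1, Mul(Function('f')(113, 153), Pow(Mul(Add(54, -107), -94), -1)))) = Add(-15224, Mul(-1, Mul(6, Pow(Mul(Add(54, -107), -94), -1)))) = Add(-15224, Mul(-1, Mul(6, Pow(Mul(-53, -94), -1)))) = Add(-15224, Mul(-1, Mul(6, Pow(4982, -1)))) = Add(-15224, Mul(-1, Mul(6, Rational(1, 4982)))) = Add(-15224, Mul(-1, Rational(3, 2491))) = Add(-15224, Rational(-3, 2491)) = Rational(-37922987, 2491)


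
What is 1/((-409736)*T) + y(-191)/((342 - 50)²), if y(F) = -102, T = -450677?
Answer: -588599257015/492022816444244 ≈ -0.0011963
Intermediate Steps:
1/((-409736)*T) + y(-191)/((342 - 50)²) = 1/(-409736*(-450677)) - 102/(342 - 50)² = -1/409736*(-1/450677) - 102/(292²) = 1/184658591272 - 102/85264 = 1/184658591272 - 102*1/85264 = 1/184658591272 - 51/42632 = -588599257015/492022816444244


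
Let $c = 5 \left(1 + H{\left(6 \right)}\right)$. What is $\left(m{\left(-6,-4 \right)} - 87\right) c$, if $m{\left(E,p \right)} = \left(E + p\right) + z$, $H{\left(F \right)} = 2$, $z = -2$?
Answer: $-1485$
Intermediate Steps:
$m{\left(E,p \right)} = -2 + E + p$ ($m{\left(E,p \right)} = \left(E + p\right) - 2 = -2 + E + p$)
$c = 15$ ($c = 5 \left(1 + 2\right) = 5 \cdot 3 = 15$)
$\left(m{\left(-6,-4 \right)} - 87\right) c = \left(\left(-2 - 6 - 4\right) - 87\right) 15 = \left(-12 - 87\right) 15 = \left(-99\right) 15 = -1485$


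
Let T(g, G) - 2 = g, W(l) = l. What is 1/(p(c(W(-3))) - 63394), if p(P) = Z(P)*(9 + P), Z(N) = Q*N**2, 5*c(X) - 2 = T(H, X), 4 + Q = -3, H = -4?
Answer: -1/63394 ≈ -1.5774e-5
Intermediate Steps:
Q = -7 (Q = -4 - 3 = -7)
T(g, G) = 2 + g
c(X) = 0 (c(X) = 2/5 + (2 - 4)/5 = 2/5 + (1/5)*(-2) = 2/5 - 2/5 = 0)
Z(N) = -7*N**2
p(P) = -7*P**2*(9 + P) (p(P) = (-7*P**2)*(9 + P) = -7*P**2*(9 + P))
1/(p(c(W(-3))) - 63394) = 1/(7*0**2*(-9 - 1*0) - 63394) = 1/(7*0*(-9 + 0) - 63394) = 1/(7*0*(-9) - 63394) = 1/(0 - 63394) = 1/(-63394) = -1/63394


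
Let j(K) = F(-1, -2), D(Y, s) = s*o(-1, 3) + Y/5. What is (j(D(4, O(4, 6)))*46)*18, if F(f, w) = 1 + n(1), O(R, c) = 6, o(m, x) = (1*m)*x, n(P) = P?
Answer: 1656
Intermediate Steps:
o(m, x) = m*x
F(f, w) = 2 (F(f, w) = 1 + 1 = 2)
D(Y, s) = -3*s + Y/5 (D(Y, s) = s*(-1*3) + Y/5 = s*(-3) + Y*(⅕) = -3*s + Y/5)
j(K) = 2
(j(D(4, O(4, 6)))*46)*18 = (2*46)*18 = 92*18 = 1656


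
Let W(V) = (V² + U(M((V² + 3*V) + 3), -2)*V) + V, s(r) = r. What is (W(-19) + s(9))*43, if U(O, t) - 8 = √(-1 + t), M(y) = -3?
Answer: 8557 - 817*I*√3 ≈ 8557.0 - 1415.1*I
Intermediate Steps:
U(O, t) = 8 + √(-1 + t)
W(V) = V + V² + V*(8 + I*√3) (W(V) = (V² + (8 + √(-1 - 2))*V) + V = (V² + (8 + √(-3))*V) + V = (V² + (8 + I*√3)*V) + V = (V² + V*(8 + I*√3)) + V = V + V² + V*(8 + I*√3))
(W(-19) + s(9))*43 = (-19*(9 - 19 + I*√3) + 9)*43 = (-19*(-10 + I*√3) + 9)*43 = ((190 - 19*I*√3) + 9)*43 = (199 - 19*I*√3)*43 = 8557 - 817*I*√3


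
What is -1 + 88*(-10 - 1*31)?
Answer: -3609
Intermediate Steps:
-1 + 88*(-10 - 1*31) = -1 + 88*(-10 - 31) = -1 + 88*(-41) = -1 - 3608 = -3609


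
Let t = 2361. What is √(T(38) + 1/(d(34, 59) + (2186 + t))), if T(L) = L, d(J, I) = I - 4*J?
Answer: √759278670/4470 ≈ 6.1644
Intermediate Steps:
√(T(38) + 1/(d(34, 59) + (2186 + t))) = √(38 + 1/((59 - 4*34) + (2186 + 2361))) = √(38 + 1/((59 - 136) + 4547)) = √(38 + 1/(-77 + 4547)) = √(38 + 1/4470) = √(169861/4470) = √759278670/4470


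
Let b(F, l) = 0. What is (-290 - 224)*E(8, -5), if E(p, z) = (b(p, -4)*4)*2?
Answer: 0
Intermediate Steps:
E(p, z) = 0 (E(p, z) = (0*4)*2 = 0*2 = 0)
(-290 - 224)*E(8, -5) = (-290 - 224)*0 = -514*0 = 0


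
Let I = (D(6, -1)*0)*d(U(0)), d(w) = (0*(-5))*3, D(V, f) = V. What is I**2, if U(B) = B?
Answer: 0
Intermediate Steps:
d(w) = 0 (d(w) = 0*3 = 0)
I = 0 (I = (6*0)*0 = 0*0 = 0)
I**2 = 0**2 = 0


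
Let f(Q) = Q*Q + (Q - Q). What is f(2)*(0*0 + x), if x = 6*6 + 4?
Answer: 160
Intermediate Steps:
x = 40 (x = 36 + 4 = 40)
f(Q) = Q² (f(Q) = Q² + 0 = Q²)
f(2)*(0*0 + x) = 2²*(0*0 + 40) = 4*(0 + 40) = 4*40 = 160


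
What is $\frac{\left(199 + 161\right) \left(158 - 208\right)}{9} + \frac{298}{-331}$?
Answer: $- \frac{662298}{331} \approx -2000.9$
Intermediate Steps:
$\frac{\left(199 + 161\right) \left(158 - 208\right)}{9} + \frac{298}{-331} = 360 \left(-50\right) \frac{1}{9} + 298 \left(- \frac{1}{331}\right) = \left(-18000\right) \frac{1}{9} - \frac{298}{331} = -2000 - \frac{298}{331} = - \frac{662298}{331}$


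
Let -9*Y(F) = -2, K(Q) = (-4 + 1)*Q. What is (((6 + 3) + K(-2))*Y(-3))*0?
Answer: 0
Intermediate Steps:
K(Q) = -3*Q
Y(F) = 2/9 (Y(F) = -⅑*(-2) = 2/9)
(((6 + 3) + K(-2))*Y(-3))*0 = (((6 + 3) - 3*(-2))*(2/9))*0 = ((9 + 6)*(2/9))*0 = (15*(2/9))*0 = (10/3)*0 = 0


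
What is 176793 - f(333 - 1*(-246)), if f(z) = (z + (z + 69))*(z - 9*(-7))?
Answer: -610941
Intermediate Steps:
f(z) = (63 + z)*(69 + 2*z) (f(z) = (z + (69 + z))*(z + 63) = (69 + 2*z)*(63 + z) = (63 + z)*(69 + 2*z))
176793 - f(333 - 1*(-246)) = 176793 - (4347 + 2*(333 - 1*(-246))² + 195*(333 - 1*(-246))) = 176793 - (4347 + 2*(333 + 246)² + 195*(333 + 246)) = 176793 - (4347 + 2*579² + 195*579) = 176793 - (4347 + 2*335241 + 112905) = 176793 - (4347 + 670482 + 112905) = 176793 - 1*787734 = 176793 - 787734 = -610941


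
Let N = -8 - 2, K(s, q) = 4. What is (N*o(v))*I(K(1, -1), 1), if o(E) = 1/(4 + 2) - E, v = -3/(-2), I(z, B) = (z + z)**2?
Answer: 2560/3 ≈ 853.33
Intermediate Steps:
N = -10
I(z, B) = 4*z**2 (I(z, B) = (2*z)**2 = 4*z**2)
v = 3/2 (v = -3*(-1/2) = 3/2 ≈ 1.5000)
o(E) = 1/6 - E
(N*o(v))*I(K(1, -1), 1) = (-10*(1/6 - 1*3/2))*(4*4**2) = (-10*(1/6 - 3/2))*(4*16) = -10*(-4/3)*64 = (40/3)*64 = 2560/3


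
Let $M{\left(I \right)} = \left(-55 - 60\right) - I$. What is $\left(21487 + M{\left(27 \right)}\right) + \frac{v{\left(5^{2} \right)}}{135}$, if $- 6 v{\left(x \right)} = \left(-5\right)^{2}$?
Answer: $\frac{3457885}{162} \approx 21345.0$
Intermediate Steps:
$M{\left(I \right)} = -115 - I$
$v{\left(x \right)} = - \frac{25}{6}$ ($v{\left(x \right)} = - \frac{\left(-5\right)^{2}}{6} = \left(- \frac{1}{6}\right) 25 = - \frac{25}{6}$)
$\left(21487 + M{\left(27 \right)}\right) + \frac{v{\left(5^{2} \right)}}{135} = \left(21487 - 142\right) + \frac{1}{135} \left(- \frac{25}{6}\right) = \left(21487 - 142\right) - \frac{5}{162} = 21345 - \frac{5}{162} = \frac{3457885}{162}$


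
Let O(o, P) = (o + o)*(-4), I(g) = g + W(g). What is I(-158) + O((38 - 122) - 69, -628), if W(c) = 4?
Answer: 1070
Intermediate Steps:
I(g) = 4 + g (I(g) = g + 4 = 4 + g)
O(o, P) = -8*o (O(o, P) = (2*o)*(-4) = -8*o)
I(-158) + O((38 - 122) - 69, -628) = (4 - 158) - 8*((38 - 122) - 69) = -154 - 8*(-84 - 69) = -154 - 8*(-153) = -154 + 1224 = 1070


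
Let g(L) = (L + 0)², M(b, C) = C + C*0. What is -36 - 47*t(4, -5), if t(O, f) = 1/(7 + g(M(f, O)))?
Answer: -875/23 ≈ -38.043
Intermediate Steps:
M(b, C) = C (M(b, C) = C + 0 = C)
g(L) = L²
t(O, f) = 1/(7 + O²)
-36 - 47*t(4, -5) = -36 - 47/(7 + 4²) = -36 - 47/(7 + 16) = -36 - 47/23 = -875/23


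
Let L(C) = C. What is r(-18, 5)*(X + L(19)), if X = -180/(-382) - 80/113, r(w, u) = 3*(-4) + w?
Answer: -12149010/21583 ≈ -562.90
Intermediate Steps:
r(w, u) = -12 + w
X = -5110/21583 (X = -180*(-1/382) - 80*1/113 = 90/191 - 80/113 = -5110/21583 ≈ -0.23676)
r(-18, 5)*(X + L(19)) = (-12 - 18)*(-5110/21583 + 19) = -30*404967/21583 = -12149010/21583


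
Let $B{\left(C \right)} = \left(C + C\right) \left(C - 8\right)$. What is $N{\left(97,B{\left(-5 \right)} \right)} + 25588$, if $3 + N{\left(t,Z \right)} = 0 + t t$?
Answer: $34994$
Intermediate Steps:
$B{\left(C \right)} = 2 C \left(-8 + C\right)$
$N{\left(t,Z \right)} = -3 + t^{2}$ ($N{\left(t,Z \right)} = -3 + \left(0 + t t\right) = -3 + \left(0 + t^{2}\right) = -3 + t^{2}$)
$N{\left(97,B{\left(-5 \right)} \right)} + 25588 = \left(-3 + 97^{2}\right) + 25588 = \left(-3 + 9409\right) + 25588 = 9406 + 25588 = 34994$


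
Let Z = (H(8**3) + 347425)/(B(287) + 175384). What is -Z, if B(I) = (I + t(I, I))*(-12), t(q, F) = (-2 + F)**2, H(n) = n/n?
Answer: 173713/401380 ≈ 0.43279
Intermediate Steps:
H(n) = 1
B(I) = -12*I - 12*(-2 + I)**2 (B(I) = (I + (-2 + I)**2)*(-12) = -12*I - 12*(-2 + I)**2)
Z = -173713/401380 (Z = (1 + 347425)/((-12*287 - 12*(-2 + 287)**2) + 175384) = 347426/((-3444 - 12*285**2) + 175384) = 347426/((-3444 - 12*81225) + 175384) = 347426/((-3444 - 974700) + 175384) = 347426/(-978144 + 175384) = 347426/(-802760) = 347426*(-1/802760) = -173713/401380 ≈ -0.43279)
-Z = -1*(-173713/401380) = 173713/401380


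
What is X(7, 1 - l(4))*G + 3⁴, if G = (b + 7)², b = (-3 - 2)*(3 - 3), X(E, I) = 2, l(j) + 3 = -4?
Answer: 179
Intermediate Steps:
l(j) = -7 (l(j) = -3 - 4 = -7)
b = 0 (b = -5*0 = 0)
G = 49 (G = (0 + 7)² = 7² = 49)
X(7, 1 - l(4))*G + 3⁴ = 2*49 + 3⁴ = 98 + 81 = 179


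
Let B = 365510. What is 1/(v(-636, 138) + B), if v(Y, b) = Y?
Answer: 1/364874 ≈ 2.7407e-6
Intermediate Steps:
1/(v(-636, 138) + B) = 1/(-636 + 365510) = 1/364874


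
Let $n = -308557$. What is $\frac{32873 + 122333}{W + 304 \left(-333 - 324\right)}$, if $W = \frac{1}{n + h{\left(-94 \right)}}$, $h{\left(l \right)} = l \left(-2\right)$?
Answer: $- \frac{47860719014}{61589923633} \approx -0.77709$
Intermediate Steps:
$h{\left(l \right)} = - 2 l$
$W = - \frac{1}{308369}$ ($W = \frac{1}{-308557 - -188} = \frac{1}{-308557 + 188} = \frac{1}{-308369} = - \frac{1}{308369} \approx -3.2429 \cdot 10^{-6}$)
$\frac{32873 + 122333}{W + 304 \left(-333 - 324\right)} = \frac{32873 + 122333}{- \frac{1}{308369} + 304 \left(-333 - 324\right)} = \frac{155206}{- \frac{1}{308369} + 304 \left(-657\right)} = \frac{155206}{- \frac{1}{308369} - 199728} = \frac{155206}{- \frac{61589923633}{308369}} = 155206 \left(- \frac{308369}{61589923633}\right) = - \frac{47860719014}{61589923633}$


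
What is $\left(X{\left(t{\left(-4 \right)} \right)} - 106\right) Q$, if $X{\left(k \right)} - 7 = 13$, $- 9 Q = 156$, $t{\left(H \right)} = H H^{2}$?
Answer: $\frac{4472}{3} \approx 1490.7$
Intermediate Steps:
$t{\left(H \right)} = H^{3}$
$Q = - \frac{52}{3}$ ($Q = \left(- \frac{1}{9}\right) 156 = - \frac{52}{3} \approx -17.333$)
$X{\left(k \right)} = 20$ ($X{\left(k \right)} = 7 + 13 = 20$)
$\left(X{\left(t{\left(-4 \right)} \right)} - 106\right) Q = \left(20 - 106\right) \left(- \frac{52}{3}\right) = \left(-86\right) \left(- \frac{52}{3}\right) = \frac{4472}{3}$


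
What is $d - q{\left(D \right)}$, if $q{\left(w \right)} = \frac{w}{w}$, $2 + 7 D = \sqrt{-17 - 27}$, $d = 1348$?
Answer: $1347$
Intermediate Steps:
$D = - \frac{2}{7} + \frac{2 i \sqrt{11}}{7}$ ($D = - \frac{2}{7} + \frac{\sqrt{-17 - 27}}{7} = - \frac{2}{7} + \frac{\sqrt{-44}}{7} = - \frac{2}{7} + \frac{2 i \sqrt{11}}{7} \approx -0.28571 + 0.94761 i$)
$q{\left(w \right)} = 1$
$d - q{\left(D \right)} = 1348 - 1 = 1347$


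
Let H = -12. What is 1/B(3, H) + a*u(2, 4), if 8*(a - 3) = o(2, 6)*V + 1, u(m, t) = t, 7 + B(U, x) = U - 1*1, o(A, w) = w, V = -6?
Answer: -57/10 ≈ -5.7000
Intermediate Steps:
B(U, x) = -8 + U (B(U, x) = -7 + (U - 1*1) = -7 + (U - 1) = -7 + (-1 + U) = -8 + U)
a = -11/8 (a = 3 + (6*(-6) + 1)/8 = 3 + (-36 + 1)/8 = 3 + (⅛)*(-35) = 3 - 35/8 = -11/8 ≈ -1.3750)
1/B(3, H) + a*u(2, 4) = 1/(-8 + 3) - 11/8*4 = 1/(-5) - 11/2 = -⅕ - 11/2 = -57/10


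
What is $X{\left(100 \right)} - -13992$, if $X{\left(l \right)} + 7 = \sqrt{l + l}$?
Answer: $13985 + 10 \sqrt{2} \approx 13999.0$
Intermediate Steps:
$X{\left(l \right)} = -7 + \sqrt{2} \sqrt{l}$ ($X{\left(l \right)} = -7 + \sqrt{l + l} = -7 + \sqrt{2 l} = -7 + \sqrt{2} \sqrt{l}$)
$X{\left(100 \right)} - -13992 = \left(-7 + \sqrt{2} \sqrt{100}\right) - -13992 = \left(-7 + \sqrt{2} \cdot 10\right) + 13992 = \left(-7 + 10 \sqrt{2}\right) + 13992 = 13985 + 10 \sqrt{2}$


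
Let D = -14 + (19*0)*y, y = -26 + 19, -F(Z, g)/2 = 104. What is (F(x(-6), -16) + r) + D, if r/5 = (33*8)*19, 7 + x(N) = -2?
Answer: 24858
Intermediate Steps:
x(N) = -9 (x(N) = -7 - 2 = -9)
F(Z, g) = -208 (F(Z, g) = -2*104 = -208)
y = -7
D = -14 (D = -14 + (19*0)*(-7) = -14 + 0*(-7) = -14 + 0 = -14)
r = 25080 (r = 5*((33*8)*19) = 5*(264*19) = 5*5016 = 25080)
(F(x(-6), -16) + r) + D = (-208 + 25080) - 14 = 24872 - 14 = 24858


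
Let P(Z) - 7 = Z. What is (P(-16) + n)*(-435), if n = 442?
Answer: -188355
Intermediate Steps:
P(Z) = 7 + Z
(P(-16) + n)*(-435) = ((7 - 16) + 442)*(-435) = (-9 + 442)*(-435) = 433*(-435) = -188355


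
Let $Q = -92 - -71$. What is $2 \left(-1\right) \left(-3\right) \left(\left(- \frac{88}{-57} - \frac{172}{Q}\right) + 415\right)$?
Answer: $\frac{338938}{133} \approx 2548.4$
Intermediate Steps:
$Q = -21$ ($Q = -92 + 71 = -21$)
$2 \left(-1\right) \left(-3\right) \left(\left(- \frac{88}{-57} - \frac{172}{Q}\right) + 415\right) = 2 \left(-1\right) \left(-3\right) \left(\left(- \frac{88}{-57} - \frac{172}{-21}\right) + 415\right) = \left(-2\right) \left(-3\right) \left(\left(\left(-88\right) \left(- \frac{1}{57}\right) - - \frac{172}{21}\right) + 415\right) = 6 \left(\left(\frac{88}{57} + \frac{172}{21}\right) + 415\right) = 6 \left(\frac{3884}{399} + 415\right) = 6 \cdot \frac{169469}{399} = \frac{338938}{133}$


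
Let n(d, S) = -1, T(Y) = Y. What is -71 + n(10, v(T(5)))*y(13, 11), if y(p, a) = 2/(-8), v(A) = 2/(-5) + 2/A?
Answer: -283/4 ≈ -70.750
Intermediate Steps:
v(A) = -⅖ + 2/A (v(A) = 2*(-⅕) + 2/A = -⅖ + 2/A)
y(p, a) = -¼ (y(p, a) = 2*(-⅛) = -¼)
-71 + n(10, v(T(5)))*y(13, 11) = -71 - 1*(-¼) = -71 + ¼ = -283/4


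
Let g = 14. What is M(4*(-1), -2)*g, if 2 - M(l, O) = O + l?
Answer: 112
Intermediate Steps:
M(l, O) = 2 - O - l (M(l, O) = 2 - (O + l) = 2 + (-O - l) = 2 - O - l)
M(4*(-1), -2)*g = (2 - 1*(-2) - 4*(-1))*14 = (2 + 2 - 1*(-4))*14 = (2 + 2 + 4)*14 = 8*14 = 112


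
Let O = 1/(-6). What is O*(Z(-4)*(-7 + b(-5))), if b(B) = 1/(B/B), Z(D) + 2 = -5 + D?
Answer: -11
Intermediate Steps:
Z(D) = -7 + D (Z(D) = -2 + (-5 + D) = -7 + D)
b(B) = 1 (b(B) = 1/1 = 1)
O = -⅙ ≈ -0.16667
O*(Z(-4)*(-7 + b(-5))) = -(-7 - 4)*(-7 + 1)/6 = -(-11)*(-6)/6 = -⅙*66 = -11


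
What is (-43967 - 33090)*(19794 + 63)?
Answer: -1530120849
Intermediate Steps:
(-43967 - 33090)*(19794 + 63) = -77057*19857 = -1530120849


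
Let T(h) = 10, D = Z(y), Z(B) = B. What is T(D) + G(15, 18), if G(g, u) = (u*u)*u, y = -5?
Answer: 5842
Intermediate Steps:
D = -5
G(g, u) = u**3 (G(g, u) = u**2*u = u**3)
T(D) + G(15, 18) = 10 + 18**3 = 10 + 5832 = 5842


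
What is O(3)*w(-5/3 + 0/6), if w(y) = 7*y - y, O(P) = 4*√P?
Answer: -40*√3 ≈ -69.282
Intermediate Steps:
w(y) = 6*y
O(3)*w(-5/3 + 0/6) = (4*√3)*(6*(-5/3 + 0/6)) = (4*√3)*(6*(-5*⅓ + 0*(⅙))) = (4*√3)*(6*(-5/3 + 0)) = (4*√3)*(6*(-5/3)) = (4*√3)*(-10) = -40*√3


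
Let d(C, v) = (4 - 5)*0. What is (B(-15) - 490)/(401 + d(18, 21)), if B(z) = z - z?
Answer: -490/401 ≈ -1.2219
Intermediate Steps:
d(C, v) = 0 (d(C, v) = -1*0 = 0)
B(z) = 0
(B(-15) - 490)/(401 + d(18, 21)) = (0 - 490)/(401 + 0) = -490/401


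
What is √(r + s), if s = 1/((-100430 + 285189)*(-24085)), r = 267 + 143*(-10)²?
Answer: 2*√72113178163968098203015/4449920515 ≈ 120.69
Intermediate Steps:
r = 14567 (r = 267 + 143*100 = 267 + 14300 = 14567)
s = -1/4449920515 (s = -1/24085/184759 = (1/184759)*(-1/24085) = -1/4449920515 ≈ -2.2472e-10)
√(r + s) = √(14567 - 1/4449920515) = √(64821992142004/4449920515) = 2*√72113178163968098203015/4449920515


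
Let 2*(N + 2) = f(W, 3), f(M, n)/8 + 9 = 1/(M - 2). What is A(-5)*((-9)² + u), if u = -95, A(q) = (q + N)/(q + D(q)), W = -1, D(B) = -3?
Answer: -931/12 ≈ -77.583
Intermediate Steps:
f(M, n) = -72 + 8/(-2 + M) (f(M, n) = -72 + 8/(M - 2) = -72 + 8/(-2 + M))
N = -118/3 (N = -2 + (8*(19 - 9*(-1))/(-2 - 1))/2 = -2 + (8*(19 + 9)/(-3))/2 = -2 + (8*(-⅓)*28)/2 = -2 + (½)*(-224/3) = -2 - 112/3 = -118/3 ≈ -39.333)
A(q) = (-118/3 + q)/(-3 + q) (A(q) = (q - 118/3)/(q - 3) = (-118/3 + q)/(-3 + q))
A(-5)*((-9)² + u) = ((-118/3 - 5)/(-3 - 5))*((-9)² - 95) = (-133/3/(-8))*(81 - 95) = -⅛*(-133/3)*(-14) = (133/24)*(-14) = -931/12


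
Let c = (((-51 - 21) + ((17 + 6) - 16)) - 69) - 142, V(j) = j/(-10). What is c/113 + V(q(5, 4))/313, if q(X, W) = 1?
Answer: -863993/353690 ≈ -2.4428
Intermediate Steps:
V(j) = -j/10 (V(j) = j*(-⅒) = -j/10)
c = -276 (c = ((-72 + (23 - 16)) - 69) - 142 = ((-72 + 7) - 69) - 142 = (-65 - 69) - 142 = -134 - 142 = -276)
c/113 + V(q(5, 4))/313 = -276/113 - ⅒*1/313 = -276*1/113 - ⅒*1/313 = -276/113 - 1/3130 = -863993/353690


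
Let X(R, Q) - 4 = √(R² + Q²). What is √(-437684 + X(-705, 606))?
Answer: √(-437680 + 3*√96029) ≈ 660.87*I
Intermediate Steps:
X(R, Q) = 4 + √(Q² + R²) (X(R, Q) = 4 + √(R² + Q²) = 4 + √(Q² + R²))
√(-437684 + X(-705, 606)) = √(-437684 + (4 + √(606² + (-705)²))) = √(-437684 + (4 + √(367236 + 497025))) = √(-437684 + (4 + √864261)) = √(-437684 + (4 + 3*√96029)) = √(-437680 + 3*√96029)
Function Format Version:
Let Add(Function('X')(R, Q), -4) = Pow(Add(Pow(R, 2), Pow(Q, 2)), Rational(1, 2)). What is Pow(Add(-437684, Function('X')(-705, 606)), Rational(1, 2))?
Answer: Pow(Add(-437680, Mul(3, Pow(96029, Rational(1, 2)))), Rational(1, 2)) ≈ Mul(660.87, I)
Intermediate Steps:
Function('X')(R, Q) = Add(4, Pow(Add(Pow(Q, 2), Pow(R, 2)), Rational(1, 2))) (Function('X')(R, Q) = Add(4, Pow(Add(Pow(R, 2), Pow(Q, 2)), Rational(1, 2))) = Add(4, Pow(Add(Pow(Q, 2), Pow(R, 2)), Rational(1, 2))))
Pow(Add(-437684, Function('X')(-705, 606)), Rational(1, 2)) = Pow(Add(-437684, Add(4, Pow(Add(Pow(606, 2), Pow(-705, 2)), Rational(1, 2)))), Rational(1, 2)) = Pow(Add(-437684, Add(4, Pow(Add(367236, 497025), Rational(1, 2)))), Rational(1, 2)) = Pow(Add(-437684, Add(4, Pow(864261, Rational(1, 2)))), Rational(1, 2)) = Pow(Add(-437684, Add(4, Mul(3, Pow(96029, Rational(1, 2))))), Rational(1, 2)) = Pow(Add(-437680, Mul(3, Pow(96029, Rational(1, 2)))), Rational(1, 2))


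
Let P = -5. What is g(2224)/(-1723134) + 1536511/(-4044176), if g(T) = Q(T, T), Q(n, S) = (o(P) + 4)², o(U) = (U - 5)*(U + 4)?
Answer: -27024561265/71108746608 ≈ -0.38005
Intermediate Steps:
o(U) = (-5 + U)*(4 + U)
Q(n, S) = 196 (Q(n, S) = ((-20 + (-5)² - 1*(-5)) + 4)² = ((-20 + 25 + 5) + 4)² = (10 + 4)² = 14² = 196)
g(T) = 196
g(2224)/(-1723134) + 1536511/(-4044176) = 196/(-1723134) + 1536511/(-4044176) = 196*(-1/1723134) + 1536511*(-1/4044176) = -2/17583 - 1536511/4044176 = -27024561265/71108746608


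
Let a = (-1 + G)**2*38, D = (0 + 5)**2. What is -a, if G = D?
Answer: -21888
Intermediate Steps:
D = 25 (D = 5**2 = 25)
G = 25
a = 21888 (a = (-1 + 25)**2*38 = 24**2*38 = 576*38 = 21888)
-a = -1*21888 = -21888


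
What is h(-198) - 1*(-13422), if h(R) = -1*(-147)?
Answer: 13569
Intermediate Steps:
h(R) = 147
h(-198) - 1*(-13422) = 147 - 1*(-13422) = 147 + 13422 = 13569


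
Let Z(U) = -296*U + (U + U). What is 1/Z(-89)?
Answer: 1/26166 ≈ 3.8218e-5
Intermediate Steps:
Z(U) = -294*U (Z(U) = -296*U + 2*U = -294*U)
1/Z(-89) = 1/(-294*(-89)) = 1/26166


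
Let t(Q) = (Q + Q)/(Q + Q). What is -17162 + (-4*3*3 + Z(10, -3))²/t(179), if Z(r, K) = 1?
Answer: -15937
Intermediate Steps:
t(Q) = 1 (t(Q) = (2*Q)/((2*Q)) = (2*Q)*(1/(2*Q)) = 1)
-17162 + (-4*3*3 + Z(10, -3))²/t(179) = -17162 + (-4*3*3 + 1)²/1 = -17162 + (-12*3 + 1)²*1 = -17162 + (-36 + 1)²*1 = -17162 + (-35)²*1 = -17162 + 1225*1 = -17162 + 1225 = -15937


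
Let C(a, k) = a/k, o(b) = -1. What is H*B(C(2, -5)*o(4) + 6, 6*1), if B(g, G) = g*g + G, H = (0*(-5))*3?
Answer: 0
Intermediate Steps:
H = 0 (H = 0*3 = 0)
B(g, G) = G + g**2 (B(g, G) = g**2 + G = G + g**2)
H*B(C(2, -5)*o(4) + 6, 6*1) = 0*(6*1 + ((2/(-5))*(-1) + 6)**2) = 0*(6 + ((2*(-1/5))*(-1) + 6)**2) = 0*(6 + (-2/5*(-1) + 6)**2) = 0*(6 + (2/5 + 6)**2) = 0*(6 + (32/5)**2) = 0*(6 + 1024/25) = 0*(1174/25) = 0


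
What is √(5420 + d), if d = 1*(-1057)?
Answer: √4363 ≈ 66.053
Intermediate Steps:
d = -1057
√(5420 + d) = √(5420 - 1057) = √4363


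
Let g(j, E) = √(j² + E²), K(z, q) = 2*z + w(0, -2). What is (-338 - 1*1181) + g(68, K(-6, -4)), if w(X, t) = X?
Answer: -1519 + 4*√298 ≈ -1449.9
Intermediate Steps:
K(z, q) = 2*z (K(z, q) = 2*z + 0 = 2*z)
g(j, E) = √(E² + j²)
(-338 - 1*1181) + g(68, K(-6, -4)) = (-338 - 1*1181) + √((2*(-6))² + 68²) = (-338 - 1181) + √((-12)² + 4624) = -1519 + √(144 + 4624) = -1519 + √4768 = -1519 + 4*√298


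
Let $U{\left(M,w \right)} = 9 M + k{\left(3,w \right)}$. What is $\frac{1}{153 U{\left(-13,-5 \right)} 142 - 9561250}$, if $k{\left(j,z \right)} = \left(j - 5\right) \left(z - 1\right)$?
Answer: $- \frac{1}{11842480} \approx -8.4442 \cdot 10^{-8}$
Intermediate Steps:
$k{\left(j,z \right)} = \left(-1 + z\right) \left(-5 + j\right)$ ($k{\left(j,z \right)} = \left(-5 + j\right) \left(-1 + z\right) = \left(-1 + z\right) \left(-5 + j\right)$)
$U{\left(M,w \right)} = 2 - 2 w + 9 M$ ($U{\left(M,w \right)} = 9 M + \left(5 - 3 - 5 w + 3 w\right) = 9 M - \left(-2 + 2 w\right) = 2 - 2 w + 9 M$)
$\frac{1}{153 U{\left(-13,-5 \right)} 142 - 9561250} = \frac{1}{153 \left(2 - -10 + 9 \left(-13\right)\right) 142 - 9561250} = \frac{1}{153 \left(2 + 10 - 117\right) 142 - 9561250} = \frac{1}{153 \left(-105\right) 142 - 9561250} = \frac{1}{\left(-16065\right) 142 - 9561250} = \frac{1}{-2281230 - 9561250} = \frac{1}{-11842480} = - \frac{1}{11842480}$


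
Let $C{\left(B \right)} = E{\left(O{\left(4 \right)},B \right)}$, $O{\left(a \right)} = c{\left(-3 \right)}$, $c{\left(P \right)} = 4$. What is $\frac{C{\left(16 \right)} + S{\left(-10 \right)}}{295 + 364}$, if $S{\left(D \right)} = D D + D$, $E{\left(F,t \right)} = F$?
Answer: $\frac{94}{659} \approx 0.14264$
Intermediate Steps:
$O{\left(a \right)} = 4$
$C{\left(B \right)} = 4$
$S{\left(D \right)} = D + D^{2}$ ($S{\left(D \right)} = D^{2} + D = D + D^{2}$)
$\frac{C{\left(16 \right)} + S{\left(-10 \right)}}{295 + 364} = \frac{4 - 10 \left(1 - 10\right)}{295 + 364} = \frac{4 - -90}{659} = \left(4 + 90\right) \frac{1}{659} = 94 \cdot \frac{1}{659} = \frac{94}{659}$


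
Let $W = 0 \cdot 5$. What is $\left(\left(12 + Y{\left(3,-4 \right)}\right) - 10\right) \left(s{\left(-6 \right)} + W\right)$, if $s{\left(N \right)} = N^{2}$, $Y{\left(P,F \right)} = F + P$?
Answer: $36$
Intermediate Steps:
$W = 0$
$\left(\left(12 + Y{\left(3,-4 \right)}\right) - 10\right) \left(s{\left(-6 \right)} + W\right) = \left(\left(12 + \left(-4 + 3\right)\right) - 10\right) \left(\left(-6\right)^{2} + 0\right) = \left(\left(12 - 1\right) - 10\right) \left(36 + 0\right) = \left(11 - 10\right) 36 = 1 \cdot 36 = 36$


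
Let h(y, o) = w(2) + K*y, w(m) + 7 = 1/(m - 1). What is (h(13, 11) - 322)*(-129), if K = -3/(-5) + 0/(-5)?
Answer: 206529/5 ≈ 41306.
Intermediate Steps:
w(m) = -7 + 1/(-1 + m) (w(m) = -7 + 1/(m - 1) = -7 + 1/(-1 + m))
K = ⅗ (K = -3*(-⅕) + 0*(-⅕) = ⅗ + 0 = ⅗ ≈ 0.60000)
h(y, o) = -6 + 3*y/5 (h(y, o) = (8 - 7*2)/(-1 + 2) + 3*y/5 = (8 - 14)/1 + 3*y/5 = 1*(-6) + 3*y/5 = -6 + 3*y/5)
(h(13, 11) - 322)*(-129) = ((-6 + (⅗)*13) - 322)*(-129) = ((-6 + 39/5) - 322)*(-129) = (9/5 - 322)*(-129) = -1601/5*(-129) = 206529/5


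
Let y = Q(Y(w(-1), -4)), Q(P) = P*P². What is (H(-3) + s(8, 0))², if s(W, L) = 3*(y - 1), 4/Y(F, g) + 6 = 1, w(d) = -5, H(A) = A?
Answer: 887364/15625 ≈ 56.791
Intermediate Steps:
Y(F, g) = -⅘ (Y(F, g) = 4/(-6 + 1) = 4/(-5) = 4*(-⅕) = -⅘)
Q(P) = P³
y = -64/125 (y = (-⅘)³ = -64/125 ≈ -0.51200)
s(W, L) = -567/125 (s(W, L) = 3*(-64/125 - 1) = 3*(-189/125) = -567/125)
(H(-3) + s(8, 0))² = (-3 - 567/125)² = (-942/125)² = 887364/15625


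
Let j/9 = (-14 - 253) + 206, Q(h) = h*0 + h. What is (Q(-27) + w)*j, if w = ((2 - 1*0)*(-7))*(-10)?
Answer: -62037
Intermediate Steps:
Q(h) = h (Q(h) = 0 + h = h)
j = -549 (j = 9*((-14 - 253) + 206) = 9*(-267 + 206) = 9*(-61) = -549)
w = 140 (w = ((2 + 0)*(-7))*(-10) = (2*(-7))*(-10) = -14*(-10) = 140)
(Q(-27) + w)*j = (-27 + 140)*(-549) = 113*(-549) = -62037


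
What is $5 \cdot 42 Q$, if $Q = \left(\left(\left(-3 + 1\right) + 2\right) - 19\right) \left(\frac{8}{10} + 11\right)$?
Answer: $-47082$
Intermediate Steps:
$Q = - \frac{1121}{5}$ ($Q = \left(\left(-2 + 2\right) - 19\right) \left(8 \cdot \frac{1}{10} + 11\right) = \left(0 - 19\right) \left(\frac{4}{5} + 11\right) = \left(-19\right) \frac{59}{5} = - \frac{1121}{5} \approx -224.2$)
$5 \cdot 42 Q = 5 \cdot 42 \left(- \frac{1121}{5}\right) = 210 \left(- \frac{1121}{5}\right) = -47082$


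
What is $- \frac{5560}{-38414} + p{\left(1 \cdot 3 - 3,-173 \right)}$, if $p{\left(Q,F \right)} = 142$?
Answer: $\frac{2730174}{19207} \approx 142.14$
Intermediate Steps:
$- \frac{5560}{-38414} + p{\left(1 \cdot 3 - 3,-173 \right)} = - \frac{5560}{-38414} + 142 = \left(-5560\right) \left(- \frac{1}{38414}\right) + 142 = \frac{2780}{19207} + 142 = \frac{2730174}{19207}$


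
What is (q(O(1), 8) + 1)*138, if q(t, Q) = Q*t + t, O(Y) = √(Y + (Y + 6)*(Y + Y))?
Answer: 138 + 1242*√15 ≈ 4948.2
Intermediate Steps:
O(Y) = √(Y + 2*Y*(6 + Y)) (O(Y) = √(Y + (6 + Y)*(2*Y)) = √(Y + 2*Y*(6 + Y)))
q(t, Q) = t + Q*t
(q(O(1), 8) + 1)*138 = (√(1*(13 + 2*1))*(1 + 8) + 1)*138 = (√(1*(13 + 2))*9 + 1)*138 = (√(1*15)*9 + 1)*138 = (√15*9 + 1)*138 = (9*√15 + 1)*138 = (1 + 9*√15)*138 = 138 + 1242*√15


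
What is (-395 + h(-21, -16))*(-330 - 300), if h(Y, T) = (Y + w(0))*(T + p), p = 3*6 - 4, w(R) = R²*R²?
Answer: 222390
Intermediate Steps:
w(R) = R⁴
p = 14 (p = 18 - 4 = 14)
h(Y, T) = Y*(14 + T) (h(Y, T) = (Y + 0⁴)*(T + 14) = (Y + 0)*(14 + T) = Y*(14 + T))
(-395 + h(-21, -16))*(-330 - 300) = (-395 - 21*(14 - 16))*(-330 - 300) = (-395 - 21*(-2))*(-630) = (-395 + 42)*(-630) = -353*(-630) = 222390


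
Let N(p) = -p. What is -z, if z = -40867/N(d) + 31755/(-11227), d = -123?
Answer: 462719674/1380921 ≈ 335.08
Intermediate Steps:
z = -462719674/1380921 (z = -40867/((-1*(-123))) + 31755/(-11227) = -40867/123 + 31755*(-1/11227) = -40867*1/123 - 31755/11227 = -40867/123 - 31755/11227 = -462719674/1380921 ≈ -335.08)
-z = -1*(-462719674/1380921) = 462719674/1380921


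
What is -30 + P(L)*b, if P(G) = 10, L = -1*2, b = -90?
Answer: -930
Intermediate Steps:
L = -2
-30 + P(L)*b = -30 + 10*(-90) = -30 - 900 = -930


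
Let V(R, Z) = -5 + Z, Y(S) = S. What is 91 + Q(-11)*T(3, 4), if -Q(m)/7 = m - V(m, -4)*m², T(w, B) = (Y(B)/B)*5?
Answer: -37639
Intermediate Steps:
T(w, B) = 5 (T(w, B) = (B/B)*5 = 1*5 = 5)
Q(m) = -63*m² - 7*m (Q(m) = -7*(m - (-5 - 4)*m²) = -7*(m - (-9)*m²) = -7*(m + 9*m²) = -63*m² - 7*m)
91 + Q(-11)*T(3, 4) = 91 - 7*(-11)*(1 + 9*(-11))*5 = 91 - 7*(-11)*(1 - 99)*5 = 91 - 7*(-11)*(-98)*5 = 91 - 7546*5 = 91 - 37730 = -37639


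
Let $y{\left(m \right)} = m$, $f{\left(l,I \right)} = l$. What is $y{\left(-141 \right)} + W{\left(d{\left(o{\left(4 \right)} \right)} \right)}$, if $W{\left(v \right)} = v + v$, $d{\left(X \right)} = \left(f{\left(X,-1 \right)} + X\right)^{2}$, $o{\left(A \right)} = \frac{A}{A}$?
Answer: $-133$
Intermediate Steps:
$o{\left(A \right)} = 1$
$d{\left(X \right)} = 4 X^{2}$ ($d{\left(X \right)} = \left(X + X\right)^{2} = \left(2 X\right)^{2} = 4 X^{2}$)
$W{\left(v \right)} = 2 v$
$y{\left(-141 \right)} + W{\left(d{\left(o{\left(4 \right)} \right)} \right)} = -141 + 2 \cdot 4 \cdot 1^{2} = -141 + 2 \cdot 4 \cdot 1 = -141 + 2 \cdot 4 = -141 + 8 = -133$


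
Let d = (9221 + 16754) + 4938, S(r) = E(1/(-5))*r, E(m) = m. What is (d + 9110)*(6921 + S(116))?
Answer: 1380353247/5 ≈ 2.7607e+8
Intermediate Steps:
S(r) = -r/5 (S(r) = r/(-5) = -r/5)
d = 30913 (d = 25975 + 4938 = 30913)
(d + 9110)*(6921 + S(116)) = (30913 + 9110)*(6921 - ⅕*116) = 40023*(6921 - 116/5) = 40023*(34489/5) = 1380353247/5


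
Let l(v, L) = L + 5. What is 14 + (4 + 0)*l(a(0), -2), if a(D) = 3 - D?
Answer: 26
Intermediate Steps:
l(v, L) = 5 + L
14 + (4 + 0)*l(a(0), -2) = 14 + (4 + 0)*(5 - 2) = 14 + 4*3 = 14 + 12 = 26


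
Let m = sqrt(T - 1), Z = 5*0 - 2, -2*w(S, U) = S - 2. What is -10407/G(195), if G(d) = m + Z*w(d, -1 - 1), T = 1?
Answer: -10407/193 ≈ -53.922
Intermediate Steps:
w(S, U) = 1 - S/2 (w(S, U) = -(S - 2)/2 = -(-2 + S)/2 = 1 - S/2)
Z = -2 (Z = 0 - 2 = -2)
m = 0 (m = sqrt(1 - 1) = sqrt(0) = 0)
G(d) = -2 + d (G(d) = 0 - 2*(1 - d/2) = 0 + (-2 + d) = -2 + d)
-10407/G(195) = -10407/(-2 + 195) = -10407/193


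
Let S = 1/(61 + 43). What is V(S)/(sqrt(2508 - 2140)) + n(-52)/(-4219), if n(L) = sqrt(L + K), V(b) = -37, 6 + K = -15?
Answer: -37*sqrt(23)/92 - I*sqrt(73)/4219 ≈ -1.9288 - 0.0020251*I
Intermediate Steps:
K = -21 (K = -6 - 15 = -21)
S = 1/104 ≈ 0.0096154
n(L) = sqrt(-21 + L) (n(L) = sqrt(L - 21) = sqrt(-21 + L))
V(S)/(sqrt(2508 - 2140)) + n(-52)/(-4219) = -37/sqrt(2508 - 2140) + sqrt(-21 - 52)/(-4219) = -37*sqrt(23)/92 + sqrt(-73)*(-1/4219) = -37*sqrt(23)/92 + (I*sqrt(73))*(-1/4219) = -37*sqrt(23)/92 - I*sqrt(73)/4219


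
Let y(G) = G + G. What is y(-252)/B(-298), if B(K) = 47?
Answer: -504/47 ≈ -10.723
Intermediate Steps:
y(G) = 2*G
y(-252)/B(-298) = (2*(-252))/47 = -504*1/47 = -504/47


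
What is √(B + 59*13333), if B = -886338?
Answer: I*√99691 ≈ 315.74*I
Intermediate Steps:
√(B + 59*13333) = √(-886338 + 59*13333) = √(-886338 + 786647) = √(-99691) = I*√99691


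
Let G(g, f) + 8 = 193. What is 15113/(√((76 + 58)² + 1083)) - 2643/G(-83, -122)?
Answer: -2643/185 + 15113*√19039/19039 ≈ 95.242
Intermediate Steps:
G(g, f) = 185 (G(g, f) = -8 + 193 = 185)
15113/(√((76 + 58)² + 1083)) - 2643/G(-83, -122) = 15113/(√((76 + 58)² + 1083)) - 2643/185 = 15113/(√(134² + 1083)) - 2643*1/185 = 15113/(√(17956 + 1083)) - 2643/185 = 15113/(√19039) - 2643/185 = 15113*(√19039/19039) - 2643/185 = 15113*√19039/19039 - 2643/185 = -2643/185 + 15113*√19039/19039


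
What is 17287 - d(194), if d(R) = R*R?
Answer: -20349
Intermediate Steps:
d(R) = R**2
17287 - d(194) = 17287 - 1*194**2 = 17287 - 1*37636 = 17287 - 37636 = -20349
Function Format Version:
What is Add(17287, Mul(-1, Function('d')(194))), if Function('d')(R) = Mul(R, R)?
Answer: -20349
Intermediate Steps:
Function('d')(R) = Pow(R, 2)
Add(17287, Mul(-1, Function('d')(194))) = Add(17287, Mul(-1, Pow(194, 2))) = Add(17287, Mul(-1, 37636)) = Add(17287, -37636) = -20349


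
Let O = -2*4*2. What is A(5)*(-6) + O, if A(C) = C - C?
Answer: -16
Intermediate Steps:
A(C) = 0
O = -16 (O = -8*2 = -16)
A(5)*(-6) + O = 0*(-6) - 16 = 0 - 16 = -16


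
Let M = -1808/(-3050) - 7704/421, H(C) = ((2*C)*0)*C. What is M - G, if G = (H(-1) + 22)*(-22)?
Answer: 299372084/642025 ≈ 466.29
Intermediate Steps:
H(C) = 0 (H(C) = 0*C = 0)
G = -484 (G = (0 + 22)*(-22) = 22*(-22) = -484)
M = -11368016/642025 (M = -1808*(-1/3050) - 7704*1/421 = 904/1525 - 7704/421 = -11368016/642025 ≈ -17.707)
M - G = -11368016/642025 - 1*(-484) = -11368016/642025 + 484 = 299372084/642025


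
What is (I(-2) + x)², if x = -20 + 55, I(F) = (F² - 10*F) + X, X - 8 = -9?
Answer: 3364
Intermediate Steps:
X = -1 (X = 8 - 9 = -1)
I(F) = -1 + F² - 10*F (I(F) = (F² - 10*F) - 1 = -1 + F² - 10*F)
x = 35
(I(-2) + x)² = ((-1 + (-2)² - 10*(-2)) + 35)² = ((-1 + 4 + 20) + 35)² = (23 + 35)² = 58² = 3364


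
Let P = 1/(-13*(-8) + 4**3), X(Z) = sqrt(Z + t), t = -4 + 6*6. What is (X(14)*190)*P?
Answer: 95*sqrt(46)/84 ≈ 7.6705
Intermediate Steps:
t = 32 (t = -4 + 36 = 32)
X(Z) = sqrt(32 + Z) (X(Z) = sqrt(Z + 32) = sqrt(32 + Z))
P = 1/168 (P = 1/(104 + 64) = 1/168 ≈ 0.0059524)
(X(14)*190)*P = (sqrt(32 + 14)*190)*(1/168) = (sqrt(46)*190)*(1/168) = (190*sqrt(46))*(1/168) = 95*sqrt(46)/84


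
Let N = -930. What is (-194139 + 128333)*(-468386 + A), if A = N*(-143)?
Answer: 22071069176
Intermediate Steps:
A = 132990 (A = -930*(-143) = 132990)
(-194139 + 128333)*(-468386 + A) = (-194139 + 128333)*(-468386 + 132990) = -65806*(-335396) = 22071069176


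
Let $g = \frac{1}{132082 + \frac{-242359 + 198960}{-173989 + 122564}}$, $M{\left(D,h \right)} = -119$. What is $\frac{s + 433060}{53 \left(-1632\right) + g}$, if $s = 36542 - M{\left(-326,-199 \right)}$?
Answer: $- \frac{3190514248520529}{587511992046079} \approx -5.4305$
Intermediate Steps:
$g = \frac{51425}{6792360249}$ ($g = \frac{1}{132082 - \frac{43399}{-51425}} = \frac{1}{132082 - - \frac{43399}{51425}} = \frac{1}{132082 + \frac{43399}{51425}} = \frac{1}{\frac{6792360249}{51425}} = \frac{51425}{6792360249} \approx 7.571 \cdot 10^{-6}$)
$s = 36661$ ($s = 36542 - -119 = 36542 + 119 = 36661$)
$\frac{s + 433060}{53 \left(-1632\right) + g} = \frac{36661 + 433060}{53 \left(-1632\right) + \frac{51425}{6792360249}} = \frac{469721}{-86496 + \frac{51425}{6792360249}} = \frac{469721}{- \frac{587511992046079}{6792360249}} = 469721 \left(- \frac{6792360249}{587511992046079}\right) = - \frac{3190514248520529}{587511992046079}$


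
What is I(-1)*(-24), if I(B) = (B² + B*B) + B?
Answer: -24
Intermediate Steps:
I(B) = B + 2*B² (I(B) = (B² + B²) + B = 2*B² + B = B + 2*B²)
I(-1)*(-24) = -(1 + 2*(-1))*(-24) = -(1 - 2)*(-24) = -1*(-1)*(-24) = 1*(-24) = -24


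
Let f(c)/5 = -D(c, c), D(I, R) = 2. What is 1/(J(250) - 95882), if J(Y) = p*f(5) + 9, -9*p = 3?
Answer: -3/287609 ≈ -1.0431e-5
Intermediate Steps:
p = -⅓ (p = -⅑*3 = -⅓ ≈ -0.33333)
f(c) = -10 (f(c) = 5*(-1*2) = 5*(-2) = -10)
J(Y) = 37/3 (J(Y) = -⅓*(-10) + 9 = 10/3 + 9 = 37/3)
1/(J(250) - 95882) = 1/(37/3 - 95882) = 1/(-287609/3) = -3/287609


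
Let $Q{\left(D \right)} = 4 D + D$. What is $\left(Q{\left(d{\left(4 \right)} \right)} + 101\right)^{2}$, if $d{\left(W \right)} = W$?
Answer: $14641$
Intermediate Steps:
$Q{\left(D \right)} = 5 D$
$\left(Q{\left(d{\left(4 \right)} \right)} + 101\right)^{2} = \left(5 \cdot 4 + 101\right)^{2} = \left(20 + 101\right)^{2} = 121^{2} = 14641$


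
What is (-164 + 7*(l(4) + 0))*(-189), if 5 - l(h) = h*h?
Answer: 45549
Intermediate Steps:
l(h) = 5 - h**2 (l(h) = 5 - h*h = 5 - h**2)
(-164 + 7*(l(4) + 0))*(-189) = (-164 + 7*((5 - 1*4**2) + 0))*(-189) = (-164 + 7*((5 - 1*16) + 0))*(-189) = (-164 + 7*((5 - 16) + 0))*(-189) = (-164 + 7*(-11 + 0))*(-189) = (-164 + 7*(-11))*(-189) = (-164 - 77)*(-189) = -241*(-189) = 45549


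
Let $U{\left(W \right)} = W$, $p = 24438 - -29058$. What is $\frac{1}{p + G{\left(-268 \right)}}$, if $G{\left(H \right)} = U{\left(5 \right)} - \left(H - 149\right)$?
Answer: $\frac{1}{53918} \approx 1.8547 \cdot 10^{-5}$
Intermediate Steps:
$p = 53496$ ($p = 24438 + 29058 = 53496$)
$G{\left(H \right)} = 154 - H$ ($G{\left(H \right)} = 5 - \left(H - 149\right) = 5 - \left(-149 + H\right) = 154 - H$)
$\frac{1}{p + G{\left(-268 \right)}} = \frac{1}{53496 + \left(154 - -268\right)} = \frac{1}{53496 + \left(154 + 268\right)} = \frac{1}{53496 + 422} = \frac{1}{53918}$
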